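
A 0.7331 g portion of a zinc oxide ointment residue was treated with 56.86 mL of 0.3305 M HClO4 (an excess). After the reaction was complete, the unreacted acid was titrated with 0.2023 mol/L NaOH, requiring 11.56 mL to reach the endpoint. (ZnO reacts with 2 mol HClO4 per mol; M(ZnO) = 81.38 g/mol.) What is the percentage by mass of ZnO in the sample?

Total n(HClO4) added = 0.3305 x 0.05686 = 0.01879 mol.
n(NaOH) used = 0.2023 x 0.01156 = 0.002339 mol, which equals the excess n(HClO4).
So n(HClO4) consumed by the sample = 0.01879 - 0.002339 = 0.01645 mol.
n(ZnO) = 0.01645 / 2 = 0.008227 mol.
mass ZnO = 0.008227 x 81.38 = 0.6695 g, so %ZnO = 0.6695/0.7331 x 100 = 91.3%.

91.3%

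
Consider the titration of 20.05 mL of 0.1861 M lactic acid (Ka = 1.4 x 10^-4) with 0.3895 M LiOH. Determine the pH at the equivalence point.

n(HC3H5O3) = 0.1861 x 0.02005 = 0.003731 mol; V(LiOH) at equivalence = 0.003731/0.3895 = 0.009580 L.
At equivalence all the acid is converted to C3H5O3-; total volume = 0.02005 + 0.009580 = 0.02963 L, so [C3H5O3-] = 0.003731/0.02963 = 0.1259 M.
Kb = Kw/Ka = 1.0e-14 / 1.4 x 10^-4 = 7.14e-11.
[OH^-] = sqrt(Kb x [C3H5O3-]) = sqrt(7.14e-11 x 0.1259) = 3.00e-6 M.
pOH = 5.52, so pH = 14.00 - 5.52 = 8.48.

8.48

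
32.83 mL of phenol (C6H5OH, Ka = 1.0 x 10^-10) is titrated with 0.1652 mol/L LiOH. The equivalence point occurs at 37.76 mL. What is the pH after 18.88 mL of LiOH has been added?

10.00

18.88 mL is exactly half the equivalence volume (37.76/2), i.e. the half-equivalence point.
There, n(HA) = n(A^-), so pH = pKa = -log(1.0 x 10^-10) = 10.00.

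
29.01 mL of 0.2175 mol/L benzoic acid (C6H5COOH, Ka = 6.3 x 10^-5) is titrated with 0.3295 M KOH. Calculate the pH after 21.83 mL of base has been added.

n(acid) = 0.2175 x 0.02901 = 0.006310 mol; n(KOH) added = 0.3295 x 0.02183 = 0.007193 mol.
Base is in excess by 0.007193 - 0.006310 = 0.0008833 mol in a total volume of 0.05084 L.
[OH^-] = 0.0008833/0.05084 = 0.01737 M, so pOH = 1.76 and pH = 14.00 - 1.76 = 12.24.

12.24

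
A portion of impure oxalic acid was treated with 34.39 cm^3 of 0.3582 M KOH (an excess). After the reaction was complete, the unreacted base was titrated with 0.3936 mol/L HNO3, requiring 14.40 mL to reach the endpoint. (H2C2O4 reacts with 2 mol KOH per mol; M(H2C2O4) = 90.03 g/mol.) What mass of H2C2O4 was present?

Total n(KOH) added = 0.3582 x 0.03439 = 0.01232 mol.
n(HNO3) used = 0.3936 x 0.01440 = 0.005668 mol, which equals the excess n(KOH).
So n(KOH) consumed by the sample = 0.01232 - 0.005668 = 0.006651 mol.
n(H2C2O4) = 0.006651 / 2 = 0.003325 mol.
mass = 0.003325 mol x 90.03 g/mol = 0.299 g.

0.299 g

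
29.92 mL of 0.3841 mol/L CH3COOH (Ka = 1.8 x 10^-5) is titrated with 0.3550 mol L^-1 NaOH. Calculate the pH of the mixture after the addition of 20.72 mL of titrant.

4.99

Initial n(CH3COOH) = 0.3841 x 0.02992 = 0.01149 mol.
n(NaOH) added = 0.3550 x 0.02072 = 0.007356 mol, converting that many moles of CH3COOH to CH3COO-.
Remaining n(CH3COOH) = 0.004137 mol; n(CH3COO-) = 0.007356 mol.
By Henderson-Hasselbalch, pH = pKa + log([A^-]/[HA]) = 4.74 + log(0.007356/0.004137) = 4.74 + (+0.25) = 4.99.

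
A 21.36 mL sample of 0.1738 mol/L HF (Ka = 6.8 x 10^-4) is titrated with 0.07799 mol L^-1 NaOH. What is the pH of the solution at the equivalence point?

n(HF) = 0.1738 x 0.02136 = 0.003712 mol; V(NaOH) at equivalence = 0.003712/0.07799 = 0.04760 L.
At equivalence all the acid is converted to F-; total volume = 0.02136 + 0.04760 = 0.06896 L, so [F-] = 0.003712/0.06896 = 0.05383 M.
Kb = Kw/Ka = 1.0e-14 / 6.8 x 10^-4 = 1.47e-11.
[OH^-] = sqrt(Kb x [F-]) = sqrt(1.47e-11 x 0.05383) = 8.90e-7 M.
pOH = 6.05, so pH = 14.00 - 6.05 = 7.95.

7.95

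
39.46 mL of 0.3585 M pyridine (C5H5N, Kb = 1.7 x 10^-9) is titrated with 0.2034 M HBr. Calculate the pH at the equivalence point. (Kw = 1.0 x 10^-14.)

n(C5H5N) = 0.3585 x 0.03946 = 0.01415 mol; V(HBr) at equivalence = 0.01415/0.2034 = 0.06955 L.
At equivalence the base is fully converted to C5H5NH+; total volume = 0.1090 L, so [C5H5NH+] = 0.01415/0.1090 = 0.1298 M.
Ka(C5H5NH+) = Kw/Kb = 1.0e-14 / 1.7 x 10^-9 = 5.88e-6.
[H^+] = sqrt(Ka x [C5H5NH+]) = sqrt(5.88e-6 x 0.1298) = 0.000874 M.
pH = -log(0.000874) = 3.06.

3.06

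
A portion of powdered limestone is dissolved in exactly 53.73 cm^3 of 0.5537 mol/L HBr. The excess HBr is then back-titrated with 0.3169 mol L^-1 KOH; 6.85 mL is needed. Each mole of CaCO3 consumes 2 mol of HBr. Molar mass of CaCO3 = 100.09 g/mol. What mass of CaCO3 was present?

1.38 g

Total n(HBr) added = 0.5537 x 0.05373 = 0.02975 mol.
n(KOH) used = 0.3169 x 0.006850 = 0.002171 mol, which equals the excess n(HBr).
So n(HBr) consumed by the sample = 0.02975 - 0.002171 = 0.02758 mol.
n(CaCO3) = 0.02758 / 2 = 0.01379 mol.
mass = 0.01379 mol x 100.09 g/mol = 1.38 g.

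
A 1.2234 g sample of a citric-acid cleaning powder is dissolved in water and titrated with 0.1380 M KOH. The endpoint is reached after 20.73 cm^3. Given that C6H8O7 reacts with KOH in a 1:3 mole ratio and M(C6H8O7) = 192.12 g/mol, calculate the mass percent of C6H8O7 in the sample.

15.0%

n(KOH) = 0.1380 x 0.02073 = 0.002861 mol.
n(C6H8O7) = 0.002861 / 3 = 0.0009536 mol.
mass of C6H8O7 = 0.0009536 x 192.12 = 0.1832 g.
% purity = 0.1832 / 1.2234 x 100 = 15.0%.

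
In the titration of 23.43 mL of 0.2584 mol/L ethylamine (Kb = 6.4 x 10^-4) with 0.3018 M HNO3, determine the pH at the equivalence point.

5.83

n(C2H5NH2) = 0.2584 x 0.02343 = 0.006054 mol; V(HNO3) at equivalence = 0.006054/0.3018 = 0.02006 L.
At equivalence the base is fully converted to C2H5NH3+; total volume = 0.04349 L, so [C2H5NH3+] = 0.006054/0.04349 = 0.1392 M.
Ka(C2H5NH3+) = Kw/Kb = 1.0e-14 / 6.4 x 10^-4 = 1.56e-11.
[H^+] = sqrt(Ka x [C2H5NH3+]) = sqrt(1.56e-11 x 0.1392) = 1.47e-6 M.
pH = -log(1.47e-6) = 5.83.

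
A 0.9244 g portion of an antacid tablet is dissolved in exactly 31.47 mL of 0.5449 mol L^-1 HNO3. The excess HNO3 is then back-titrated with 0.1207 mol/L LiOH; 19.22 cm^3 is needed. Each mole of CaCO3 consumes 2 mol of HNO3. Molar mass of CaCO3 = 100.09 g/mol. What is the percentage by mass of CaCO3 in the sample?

80.3%

Total n(HNO3) added = 0.5449 x 0.03147 = 0.01715 mol.
n(LiOH) used = 0.1207 x 0.01922 = 0.002320 mol, which equals the excess n(HNO3).
So n(HNO3) consumed by the sample = 0.01715 - 0.002320 = 0.01483 mol.
n(CaCO3) = 0.01483 / 2 = 0.007414 mol.
mass CaCO3 = 0.007414 x 100.09 = 0.7421 g, so %CaCO3 = 0.7421/0.9244 x 100 = 80.3%.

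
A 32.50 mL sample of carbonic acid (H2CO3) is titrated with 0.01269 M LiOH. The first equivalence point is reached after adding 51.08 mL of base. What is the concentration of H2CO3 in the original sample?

0.0199 M

n(LiOH) = 0.01269 x 0.05108 = 0.0006482 mol.
At the first equivalence point, 1 mol OH^- react per mol H2CO3, so n(H2CO3) = 0.0006482 / 1 = 0.0006482 mol.
[H2CO3] = 0.0006482 / 0.03250 L = 0.0199 M.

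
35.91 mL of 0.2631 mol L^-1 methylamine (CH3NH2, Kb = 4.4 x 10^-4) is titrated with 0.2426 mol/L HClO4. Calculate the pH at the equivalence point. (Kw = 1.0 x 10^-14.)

n(CH3NH2) = 0.2631 x 0.03591 = 0.009448 mol; V(HClO4) at equivalence = 0.009448/0.2426 = 0.03894 L.
At equivalence the base is fully converted to CH3NH3+; total volume = 0.07485 L, so [CH3NH3+] = 0.009448/0.07485 = 0.1262 M.
Ka(CH3NH3+) = Kw/Kb = 1.0e-14 / 4.4 x 10^-4 = 2.27e-11.
[H^+] = sqrt(Ka x [CH3NH3+]) = sqrt(2.27e-11 x 0.1262) = 1.69e-6 M.
pH = -log(1.69e-6) = 5.77.

5.77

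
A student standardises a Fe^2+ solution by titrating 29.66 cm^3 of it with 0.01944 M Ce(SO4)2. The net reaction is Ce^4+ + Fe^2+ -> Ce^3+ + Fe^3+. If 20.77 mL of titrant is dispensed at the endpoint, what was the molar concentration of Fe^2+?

0.0136 M

n(Ce(SO4)2) = 0.01944 x 0.02077 = 0.0004038 mol.
From the balanced equation, 1 mol Ce(SO4)2 reacts with 1 mol Fe^2+, so n(Fe^2+) = 0.0004038 x 1/1 = 0.0004038 mol.
[Fe^2+] = 0.0004038 / 0.02966 L = 0.0136 M.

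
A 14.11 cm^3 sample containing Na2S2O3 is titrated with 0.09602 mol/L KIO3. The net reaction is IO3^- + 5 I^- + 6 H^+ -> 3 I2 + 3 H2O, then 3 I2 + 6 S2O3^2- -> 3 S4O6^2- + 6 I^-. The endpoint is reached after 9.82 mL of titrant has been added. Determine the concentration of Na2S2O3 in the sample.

0.401 M

n(KIO3) = 0.09602 x 0.009820 = 0.0009429 mol.
From the balanced equation, 1 mol KIO3 reacts with 6 mol Na2S2O3, so n(Na2S2O3) = 0.0009429 x 6/1 = 0.005657 mol.
[Na2S2O3] = 0.005657 / 0.01411 L = 0.401 M.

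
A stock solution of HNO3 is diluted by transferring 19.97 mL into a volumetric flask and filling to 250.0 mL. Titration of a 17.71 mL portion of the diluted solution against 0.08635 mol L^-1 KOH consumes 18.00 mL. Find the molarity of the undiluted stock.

1.10 M

n(KOH) = 0.08635 x 0.01800 = 0.001554 mol.
n(HNO3) in the aliquot = 0.001554 mol.
[diluted HNO3] = 0.001554 / 0.01771 = 0.08776 M.
Dilution factor = 250.0/19.97 = 12.52, so [stock] = 0.08776 x 12.52 = 1.10 M.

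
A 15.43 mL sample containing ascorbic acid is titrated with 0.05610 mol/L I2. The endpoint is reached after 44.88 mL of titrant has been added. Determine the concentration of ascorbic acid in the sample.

n(I2) = 0.05610 x 0.04488 = 0.002518 mol.
From the balanced equation, 1 mol I2 reacts with 1 mol ascorbic acid, so n(ascorbic acid) = 0.002518 x 1/1 = 0.002518 mol.
[ascorbic acid] = 0.002518 / 0.01543 L = 0.163 M.

0.163 M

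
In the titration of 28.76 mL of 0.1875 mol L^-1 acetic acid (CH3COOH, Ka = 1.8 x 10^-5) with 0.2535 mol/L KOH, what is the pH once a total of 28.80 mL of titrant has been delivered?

n(acid) = 0.1875 x 0.02876 = 0.005392 mol; n(KOH) added = 0.2535 x 0.02880 = 0.007301 mol.
Base is in excess by 0.007301 - 0.005392 = 0.001908 mol in a total volume of 0.05756 L.
[OH^-] = 0.001908/0.05756 = 0.03315 M, so pOH = 1.48 and pH = 14.00 - 1.48 = 12.52.

12.52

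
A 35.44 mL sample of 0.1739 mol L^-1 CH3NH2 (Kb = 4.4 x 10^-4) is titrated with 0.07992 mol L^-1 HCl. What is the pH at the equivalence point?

n(CH3NH2) = 0.1739 x 0.03544 = 0.006163 mol; V(HCl) at equivalence = 0.006163/0.07992 = 0.07711 L.
At equivalence the base is fully converted to CH3NH3+; total volume = 0.1126 L, so [CH3NH3+] = 0.006163/0.1126 = 0.05476 M.
Ka(CH3NH3+) = Kw/Kb = 1.0e-14 / 4.4 x 10^-4 = 2.27e-11.
[H^+] = sqrt(Ka x [CH3NH3+]) = sqrt(2.27e-11 x 0.05476) = 1.12e-6 M.
pH = -log(1.12e-6) = 5.95.

5.95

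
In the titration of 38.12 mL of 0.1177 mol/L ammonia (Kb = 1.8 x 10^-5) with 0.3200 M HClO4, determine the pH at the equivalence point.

5.16

n(NH3) = 0.1177 x 0.03812 = 0.004487 mol; V(HClO4) at equivalence = 0.004487/0.3200 = 0.01402 L.
At equivalence the base is fully converted to NH4+; total volume = 0.05214 L, so [NH4+] = 0.004487/0.05214 = 0.08605 M.
Ka(NH4+) = Kw/Kb = 1.0e-14 / 1.8 x 10^-5 = 5.56e-10.
[H^+] = sqrt(Ka x [NH4+]) = sqrt(5.56e-10 x 0.08605) = 6.91e-6 M.
pH = -log(6.91e-6) = 5.16.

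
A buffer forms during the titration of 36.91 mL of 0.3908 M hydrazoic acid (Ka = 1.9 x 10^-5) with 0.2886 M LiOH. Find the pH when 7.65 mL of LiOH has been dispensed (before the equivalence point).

Initial n(HN3) = 0.3908 x 0.03691 = 0.01442 mol.
n(LiOH) added = 0.2886 x 0.007650 = 0.002208 mol, converting that many moles of HN3 to N3-.
Remaining n(HN3) = 0.01222 mol; n(N3-) = 0.002208 mol.
By Henderson-Hasselbalch, pH = pKa + log([A^-]/[HA]) = 4.72 + log(0.002208/0.01222) = 4.72 + (-0.74) = 3.98.

3.98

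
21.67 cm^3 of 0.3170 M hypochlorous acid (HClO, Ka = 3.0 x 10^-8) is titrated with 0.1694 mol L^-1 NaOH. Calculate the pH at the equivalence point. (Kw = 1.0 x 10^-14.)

10.28

n(HClO) = 0.3170 x 0.02167 = 0.006869 mol; V(NaOH) at equivalence = 0.006869/0.1694 = 0.04055 L.
At equivalence all the acid is converted to ClO-; total volume = 0.02167 + 0.04055 = 0.06222 L, so [ClO-] = 0.006869/0.06222 = 0.1104 M.
Kb = Kw/Ka = 1.0e-14 / 3.0 x 10^-8 = 3.33e-7.
[OH^-] = sqrt(Kb x [ClO-]) = sqrt(3.33e-7 x 0.1104) = 0.000192 M.
pOH = 3.72, so pH = 14.00 - 3.72 = 10.28.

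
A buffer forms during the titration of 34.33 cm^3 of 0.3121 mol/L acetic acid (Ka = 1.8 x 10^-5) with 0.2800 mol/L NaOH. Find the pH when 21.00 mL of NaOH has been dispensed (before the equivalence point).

Initial n(CH3COOH) = 0.3121 x 0.03433 = 0.01071 mol.
n(NaOH) added = 0.2800 x 0.02100 = 0.005880 mol, converting that many moles of CH3COOH to CH3COO-.
Remaining n(CH3COOH) = 0.004834 mol; n(CH3COO-) = 0.005880 mol.
By Henderson-Hasselbalch, pH = pKa + log([A^-]/[HA]) = 4.74 + log(0.005880/0.004834) = 4.74 + (+0.09) = 4.83.

4.83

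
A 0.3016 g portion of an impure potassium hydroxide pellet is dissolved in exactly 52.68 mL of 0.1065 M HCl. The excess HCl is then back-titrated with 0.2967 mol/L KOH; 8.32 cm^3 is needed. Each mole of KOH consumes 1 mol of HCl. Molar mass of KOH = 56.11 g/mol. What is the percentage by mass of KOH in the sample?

58.5%

Total n(HCl) added = 0.1065 x 0.05268 = 0.005610 mol.
n(KOH) used = 0.2967 x 0.008320 = 0.002469 mol, which equals the excess n(HCl).
So n(HCl) consumed by the sample = 0.005610 - 0.002469 = 0.003142 mol.
n(KOH) = 0.003142 / 1 = 0.003142 mol.
mass KOH = 0.003142 x 56.11 = 0.1763 g, so %KOH = 0.1763/0.3016 x 100 = 58.5%.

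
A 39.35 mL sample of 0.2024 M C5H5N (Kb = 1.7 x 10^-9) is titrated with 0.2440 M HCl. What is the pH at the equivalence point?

3.09

n(C5H5N) = 0.2024 x 0.03935 = 0.007964 mol; V(HCl) at equivalence = 0.007964/0.2440 = 0.03264 L.
At equivalence the base is fully converted to C5H5NH+; total volume = 0.07199 L, so [C5H5NH+] = 0.007964/0.07199 = 0.1106 M.
Ka(C5H5NH+) = Kw/Kb = 1.0e-14 / 1.7 x 10^-9 = 5.88e-6.
[H^+] = sqrt(Ka x [C5H5NH+]) = sqrt(5.88e-6 x 0.1106) = 0.000807 M.
pH = -log(0.000807) = 3.09.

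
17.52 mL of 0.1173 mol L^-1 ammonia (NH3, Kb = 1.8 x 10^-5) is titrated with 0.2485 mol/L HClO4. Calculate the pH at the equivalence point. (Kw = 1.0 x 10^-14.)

n(NH3) = 0.1173 x 0.01752 = 0.002055 mol; V(HClO4) at equivalence = 0.002055/0.2485 = 0.008270 L.
At equivalence the base is fully converted to NH4+; total volume = 0.02579 L, so [NH4+] = 0.002055/0.02579 = 0.07969 M.
Ka(NH4+) = Kw/Kb = 1.0e-14 / 1.8 x 10^-5 = 5.56e-10.
[H^+] = sqrt(Ka x [NH4+]) = sqrt(5.56e-10 x 0.07969) = 6.65e-6 M.
pH = -log(6.65e-6) = 5.18.

5.18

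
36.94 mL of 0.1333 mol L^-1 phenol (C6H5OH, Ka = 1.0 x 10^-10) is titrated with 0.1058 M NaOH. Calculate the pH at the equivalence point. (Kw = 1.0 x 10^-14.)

n(C6H5OH) = 0.1333 x 0.03694 = 0.004924 mol; V(NaOH) at equivalence = 0.004924/0.1058 = 0.04654 L.
At equivalence all the acid is converted to C6H5O-; total volume = 0.03694 + 0.04654 = 0.08348 L, so [C6H5O-] = 0.004924/0.08348 = 0.05898 M.
Kb = Kw/Ka = 1.0e-14 / 1.0 x 10^-10 = 0.000100.
[OH^-] = sqrt(Kb x [C6H5O-]) = sqrt(0.000100 x 0.05898) = 0.00243 M.
pOH = 2.61, so pH = 14.00 - 2.61 = 11.39.

11.39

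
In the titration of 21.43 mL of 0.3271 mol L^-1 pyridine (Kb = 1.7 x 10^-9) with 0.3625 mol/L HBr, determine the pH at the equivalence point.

3.00

n(C5H5N) = 0.3271 x 0.02143 = 0.007010 mol; V(HBr) at equivalence = 0.007010/0.3625 = 0.01934 L.
At equivalence the base is fully converted to C5H5NH+; total volume = 0.04077 L, so [C5H5NH+] = 0.007010/0.04077 = 0.1719 M.
Ka(C5H5NH+) = Kw/Kb = 1.0e-14 / 1.7 x 10^-9 = 5.88e-6.
[H^+] = sqrt(Ka x [C5H5NH+]) = sqrt(5.88e-6 x 0.1719) = 0.00101 M.
pH = -log(0.00101) = 3.00.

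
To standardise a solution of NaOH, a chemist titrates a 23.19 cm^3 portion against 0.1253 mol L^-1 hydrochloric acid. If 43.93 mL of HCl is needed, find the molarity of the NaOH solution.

0.237 M

n(HCl) delivered = 0.1253 x 0.04393 = 0.005504 mol.
For a 1:1 reaction, n(NaOH) = 0.005504 mol.
[NaOH] = 0.005504 mol / 0.02319 L = 0.237 M.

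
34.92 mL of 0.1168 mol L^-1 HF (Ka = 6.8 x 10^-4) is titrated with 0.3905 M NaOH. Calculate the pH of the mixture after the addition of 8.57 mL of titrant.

3.83

Initial n(HF) = 0.1168 x 0.03492 = 0.004079 mol.
n(NaOH) added = 0.3905 x 0.008570 = 0.003347 mol, converting that many moles of HF to F-.
Remaining n(HF) = 0.0007321 mol; n(F-) = 0.003347 mol.
By Henderson-Hasselbalch, pH = pKa + log([A^-]/[HA]) = 3.17 + log(0.003347/0.0007321) = 3.17 + (+0.66) = 3.83.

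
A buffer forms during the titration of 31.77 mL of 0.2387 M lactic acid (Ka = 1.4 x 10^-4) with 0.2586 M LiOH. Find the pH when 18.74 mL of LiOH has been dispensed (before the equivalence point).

Initial n(HC3H5O3) = 0.2387 x 0.03177 = 0.007583 mol.
n(LiOH) added = 0.2586 x 0.01874 = 0.004846 mol, converting that many moles of HC3H5O3 to C3H5O3-.
Remaining n(HC3H5O3) = 0.002737 mol; n(C3H5O3-) = 0.004846 mol.
By Henderson-Hasselbalch, pH = pKa + log([A^-]/[HA]) = 3.85 + log(0.004846/0.002737) = 3.85 + (+0.25) = 4.10.

4.10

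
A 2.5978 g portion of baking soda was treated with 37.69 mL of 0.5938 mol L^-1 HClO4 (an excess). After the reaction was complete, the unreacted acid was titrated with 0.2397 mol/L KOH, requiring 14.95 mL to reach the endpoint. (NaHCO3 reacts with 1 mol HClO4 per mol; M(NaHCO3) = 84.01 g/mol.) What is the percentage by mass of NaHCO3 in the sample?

Total n(HClO4) added = 0.5938 x 0.03769 = 0.02238 mol.
n(KOH) used = 0.2397 x 0.01495 = 0.003584 mol, which equals the excess n(HClO4).
So n(HClO4) consumed by the sample = 0.02238 - 0.003584 = 0.01880 mol.
n(NaHCO3) = 0.01880 / 1 = 0.01880 mol.
mass NaHCO3 = 0.01880 x 84.01 = 1.579 g, so %NaHCO3 = 1.579/2.5978 x 100 = 60.8%.

60.8%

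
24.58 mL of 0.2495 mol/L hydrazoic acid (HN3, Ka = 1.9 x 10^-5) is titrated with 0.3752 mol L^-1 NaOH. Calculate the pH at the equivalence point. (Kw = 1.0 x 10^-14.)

8.95

n(HN3) = 0.2495 x 0.02458 = 0.006133 mol; V(NaOH) at equivalence = 0.006133/0.3752 = 0.01635 L.
At equivalence all the acid is converted to N3-; total volume = 0.02458 + 0.01635 = 0.04093 L, so [N3-] = 0.006133/0.04093 = 0.1499 M.
Kb = Kw/Ka = 1.0e-14 / 1.9 x 10^-5 = 5.26e-10.
[OH^-] = sqrt(Kb x [N3-]) = sqrt(5.26e-10 x 0.1499) = 8.88e-6 M.
pOH = 5.05, so pH = 14.00 - 5.05 = 8.95.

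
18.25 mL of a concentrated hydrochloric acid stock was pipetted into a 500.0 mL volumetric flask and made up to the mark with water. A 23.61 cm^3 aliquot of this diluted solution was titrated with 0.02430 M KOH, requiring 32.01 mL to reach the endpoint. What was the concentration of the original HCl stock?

n(KOH) = 0.02430 x 0.03201 = 0.0007778 mol.
n(HCl) in the aliquot = 0.0007778 mol.
[diluted HCl] = 0.0007778 / 0.02361 = 0.03295 M.
Dilution factor = 500.0/18.25 = 27.40, so [stock] = 0.03295 x 27.40 = 0.903 M.

0.903 M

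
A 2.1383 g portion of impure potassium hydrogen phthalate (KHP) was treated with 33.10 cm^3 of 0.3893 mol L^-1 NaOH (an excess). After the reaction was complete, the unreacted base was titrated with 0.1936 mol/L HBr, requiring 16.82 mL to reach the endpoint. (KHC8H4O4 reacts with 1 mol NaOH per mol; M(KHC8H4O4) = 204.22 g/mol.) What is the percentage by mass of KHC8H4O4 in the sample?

Total n(NaOH) added = 0.3893 x 0.03310 = 0.01289 mol.
n(HBr) used = 0.1936 x 0.01682 = 0.003256 mol, which equals the excess n(NaOH).
So n(NaOH) consumed by the sample = 0.01289 - 0.003256 = 0.009629 mol.
n(KHC8H4O4) = 0.009629 / 1 = 0.009629 mol.
mass KHC8H4O4 = 0.009629 x 204.22 = 1.967 g, so %KHC8H4O4 = 1.967/2.1383 x 100 = 92.0%.

92.0%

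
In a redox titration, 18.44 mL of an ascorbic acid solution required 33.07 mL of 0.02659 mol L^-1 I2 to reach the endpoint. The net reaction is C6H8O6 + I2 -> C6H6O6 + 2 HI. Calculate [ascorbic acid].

0.0477 M

n(I2) = 0.02659 x 0.03307 = 0.0008793 mol.
From the balanced equation, 1 mol I2 reacts with 1 mol ascorbic acid, so n(ascorbic acid) = 0.0008793 x 1/1 = 0.0008793 mol.
[ascorbic acid] = 0.0008793 / 0.01844 L = 0.0477 M.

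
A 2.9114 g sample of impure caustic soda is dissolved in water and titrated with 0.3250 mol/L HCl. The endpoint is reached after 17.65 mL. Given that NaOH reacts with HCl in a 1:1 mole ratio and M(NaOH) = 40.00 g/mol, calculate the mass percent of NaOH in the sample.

7.88%

n(HCl) = 0.3250 x 0.01765 = 0.005736 mol.
n(NaOH) = 0.005736 / 1 = 0.005736 mol.
mass of NaOH = 0.005736 x 40.00 = 0.2294 g.
% purity = 0.2294 / 2.9114 x 100 = 7.88%.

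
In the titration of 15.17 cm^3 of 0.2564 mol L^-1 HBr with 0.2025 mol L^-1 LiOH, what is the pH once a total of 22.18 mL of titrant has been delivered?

n(acid) = 0.2564 x 0.01517 = 0.003890 mol; n(LiOH) added = 0.2025 x 0.02218 = 0.004491 mol.
Base is in excess by 0.004491 - 0.003890 = 0.0006019 mol in a total volume of 0.03735 L.
[OH^-] = 0.0006019/0.03735 = 0.01611 M, so pOH = 1.79 and pH = 14.00 - 1.79 = 12.21.

12.21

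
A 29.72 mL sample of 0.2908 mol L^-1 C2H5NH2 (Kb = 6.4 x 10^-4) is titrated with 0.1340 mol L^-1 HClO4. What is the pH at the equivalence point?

5.92

n(C2H5NH2) = 0.2908 x 0.02972 = 0.008643 mol; V(HClO4) at equivalence = 0.008643/0.1340 = 0.06450 L.
At equivalence the base is fully converted to C2H5NH3+; total volume = 0.09422 L, so [C2H5NH3+] = 0.008643/0.09422 = 0.09173 M.
Ka(C2H5NH3+) = Kw/Kb = 1.0e-14 / 6.4 x 10^-4 = 1.56e-11.
[H^+] = sqrt(Ka x [C2H5NH3+]) = sqrt(1.56e-11 x 0.09173) = 1.20e-6 M.
pH = -log(1.20e-6) = 5.92.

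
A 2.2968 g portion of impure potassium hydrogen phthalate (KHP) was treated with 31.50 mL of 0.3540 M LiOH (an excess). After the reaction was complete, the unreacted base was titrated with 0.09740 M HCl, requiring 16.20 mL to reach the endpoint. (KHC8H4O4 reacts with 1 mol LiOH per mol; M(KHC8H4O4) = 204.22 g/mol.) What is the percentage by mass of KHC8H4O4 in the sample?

Total n(LiOH) added = 0.3540 x 0.03150 = 0.01115 mol.
n(HCl) used = 0.09740 x 0.01620 = 0.001578 mol, which equals the excess n(LiOH).
So n(LiOH) consumed by the sample = 0.01115 - 0.001578 = 0.009573 mol.
n(KHC8H4O4) = 0.009573 / 1 = 0.009573 mol.
mass KHC8H4O4 = 0.009573 x 204.22 = 1.955 g, so %KHC8H4O4 = 1.955/2.2968 x 100 = 85.1%.

85.1%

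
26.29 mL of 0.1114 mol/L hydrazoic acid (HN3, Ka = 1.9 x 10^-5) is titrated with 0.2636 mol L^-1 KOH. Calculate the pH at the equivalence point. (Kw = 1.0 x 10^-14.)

n(HN3) = 0.1114 x 0.02629 = 0.002929 mol; V(KOH) at equivalence = 0.002929/0.2636 = 0.01111 L.
At equivalence all the acid is converted to N3-; total volume = 0.02629 + 0.01111 = 0.03740 L, so [N3-] = 0.002929/0.03740 = 0.07831 M.
Kb = Kw/Ka = 1.0e-14 / 1.9 x 10^-5 = 5.26e-10.
[OH^-] = sqrt(Kb x [N3-]) = sqrt(5.26e-10 x 0.07831) = 6.42e-6 M.
pOH = 5.19, so pH = 14.00 - 5.19 = 8.81.

8.81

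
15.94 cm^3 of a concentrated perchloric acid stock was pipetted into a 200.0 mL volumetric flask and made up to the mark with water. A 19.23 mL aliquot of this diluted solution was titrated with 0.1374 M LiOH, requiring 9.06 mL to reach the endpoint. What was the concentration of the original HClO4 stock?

n(LiOH) = 0.1374 x 0.009060 = 0.001245 mol.
n(HClO4) in the aliquot = 0.001245 mol.
[diluted HClO4] = 0.001245 / 0.01923 = 0.06473 M.
Dilution factor = 200.0/15.94 = 12.55, so [stock] = 0.06473 x 12.55 = 0.812 M.

0.812 M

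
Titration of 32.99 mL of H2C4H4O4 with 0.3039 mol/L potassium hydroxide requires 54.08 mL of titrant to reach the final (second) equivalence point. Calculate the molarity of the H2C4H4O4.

0.249 M

n(KOH) = 0.3039 x 0.05408 = 0.01643 mol.
At the final (second) equivalence point, 2 mol OH^- react per mol H2C4H4O4, so n(H2C4H4O4) = 0.01643 / 2 = 0.008217 mol.
[H2C4H4O4] = 0.008217 / 0.03299 L = 0.249 M.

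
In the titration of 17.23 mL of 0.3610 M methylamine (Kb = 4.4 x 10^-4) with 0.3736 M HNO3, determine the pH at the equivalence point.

n(CH3NH2) = 0.3610 x 0.01723 = 0.006220 mol; V(HNO3) at equivalence = 0.006220/0.3736 = 0.01665 L.
At equivalence the base is fully converted to CH3NH3+; total volume = 0.03388 L, so [CH3NH3+] = 0.006220/0.03388 = 0.1836 M.
Ka(CH3NH3+) = Kw/Kb = 1.0e-14 / 4.4 x 10^-4 = 2.27e-11.
[H^+] = sqrt(Ka x [CH3NH3+]) = sqrt(2.27e-11 x 0.1836) = 2.04e-6 M.
pH = -log(2.04e-6) = 5.69.

5.69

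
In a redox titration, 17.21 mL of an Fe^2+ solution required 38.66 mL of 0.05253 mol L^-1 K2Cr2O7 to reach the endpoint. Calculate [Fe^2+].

0.708 M

n(K2Cr2O7) = 0.05253 x 0.03866 = 0.002031 mol.
From the balanced equation, 1 mol K2Cr2O7 reacts with 6 mol Fe^2+, so n(Fe^2+) = 0.002031 x 6/1 = 0.01218 mol.
[Fe^2+] = 0.01218 / 0.01721 L = 0.708 M.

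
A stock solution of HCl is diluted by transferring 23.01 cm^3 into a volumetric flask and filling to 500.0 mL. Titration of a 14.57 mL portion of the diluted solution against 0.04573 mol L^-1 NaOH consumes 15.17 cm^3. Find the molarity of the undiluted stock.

1.03 M

n(NaOH) = 0.04573 x 0.01517 = 0.0006937 mol.
n(HCl) in the aliquot = 0.0006937 mol.
[diluted HCl] = 0.0006937 / 0.01457 = 0.04761 M.
Dilution factor = 500.0/23.01 = 21.73, so [stock] = 0.04761 x 21.73 = 1.03 M.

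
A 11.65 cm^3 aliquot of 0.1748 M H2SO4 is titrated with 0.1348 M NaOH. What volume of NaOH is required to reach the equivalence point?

30.2 mL

n(H2SO4) = 0.1748 mol/L x 0.01165 L = 0.002036 mol.
The neutralisation is 1 H2SO4 : 2 NaOH, so n(NaOH) = 0.002036 x 2/1 = 0.004073 mol.
V(NaOH) = 0.004073 / 0.1348 = 0.03021 L = 30.2 mL.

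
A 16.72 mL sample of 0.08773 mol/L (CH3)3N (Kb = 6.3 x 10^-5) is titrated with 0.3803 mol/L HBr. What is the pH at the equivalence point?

n((CH3)3N) = 0.08773 x 0.01672 = 0.001467 mol; V(HBr) at equivalence = 0.001467/0.3803 = 0.003857 L.
At equivalence the base is fully converted to (CH3)3NH+; total volume = 0.02058 L, so [(CH3)3NH+] = 0.001467/0.02058 = 0.07129 M.
Ka((CH3)3NH+) = Kw/Kb = 1.0e-14 / 6.3 x 10^-5 = 1.59e-10.
[H^+] = sqrt(Ka x [(CH3)3NH+]) = sqrt(1.59e-10 x 0.07129) = 3.36e-6 M.
pH = -log(3.36e-6) = 5.47.

5.47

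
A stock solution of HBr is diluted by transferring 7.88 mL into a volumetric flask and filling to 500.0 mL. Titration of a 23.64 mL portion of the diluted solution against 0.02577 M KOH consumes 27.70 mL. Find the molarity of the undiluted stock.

1.92 M

n(KOH) = 0.02577 x 0.02770 = 0.0007138 mol.
n(HBr) in the aliquot = 0.0007138 mol.
[diluted HBr] = 0.0007138 / 0.02364 = 0.03020 M.
Dilution factor = 500.0/7.880 = 63.45, so [stock] = 0.03020 x 63.45 = 1.92 M.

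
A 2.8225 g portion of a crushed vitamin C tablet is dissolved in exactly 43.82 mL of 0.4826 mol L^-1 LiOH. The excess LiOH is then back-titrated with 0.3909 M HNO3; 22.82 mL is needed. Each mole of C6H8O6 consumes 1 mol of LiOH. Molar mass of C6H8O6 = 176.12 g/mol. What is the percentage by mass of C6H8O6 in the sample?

76.3%

Total n(LiOH) added = 0.4826 x 0.04382 = 0.02115 mol.
n(HNO3) used = 0.3909 x 0.02282 = 0.008920 mol, which equals the excess n(LiOH).
So n(LiOH) consumed by the sample = 0.02115 - 0.008920 = 0.01223 mol.
n(C6H8O6) = 0.01223 / 1 = 0.01223 mol.
mass C6H8O6 = 0.01223 x 176.12 = 2.153 g, so %C6H8O6 = 2.153/2.8225 x 100 = 76.3%.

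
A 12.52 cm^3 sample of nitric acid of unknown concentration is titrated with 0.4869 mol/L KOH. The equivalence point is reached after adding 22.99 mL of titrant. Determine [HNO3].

0.894 M

n(KOH) delivered = 0.4869 x 0.02299 = 0.01119 mol.
For a 1:1 reaction, n(HNO3) = 0.01119 mol.
[HNO3] = 0.01119 mol / 0.01252 L = 0.894 M.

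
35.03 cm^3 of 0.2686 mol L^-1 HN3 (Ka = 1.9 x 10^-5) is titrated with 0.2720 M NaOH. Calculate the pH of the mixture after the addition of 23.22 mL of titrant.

Initial n(HN3) = 0.2686 x 0.03503 = 0.009409 mol.
n(NaOH) added = 0.2720 x 0.02322 = 0.006316 mol, converting that many moles of HN3 to N3-.
Remaining n(HN3) = 0.003093 mol; n(N3-) = 0.006316 mol.
By Henderson-Hasselbalch, pH = pKa + log([A^-]/[HA]) = 4.72 + log(0.006316/0.003093) = 4.72 + (+0.31) = 5.03.

5.03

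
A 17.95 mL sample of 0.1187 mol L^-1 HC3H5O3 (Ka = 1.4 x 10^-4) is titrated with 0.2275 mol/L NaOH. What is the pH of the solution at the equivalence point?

n(HC3H5O3) = 0.1187 x 0.01795 = 0.002131 mol; V(NaOH) at equivalence = 0.002131/0.2275 = 0.009366 L.
At equivalence all the acid is converted to C3H5O3-; total volume = 0.01795 + 0.009366 = 0.02732 L, so [C3H5O3-] = 0.002131/0.02732 = 0.07800 M.
Kb = Kw/Ka = 1.0e-14 / 1.4 x 10^-4 = 7.14e-11.
[OH^-] = sqrt(Kb x [C3H5O3-]) = sqrt(7.14e-11 x 0.07800) = 2.36e-6 M.
pOH = 5.63, so pH = 14.00 - 5.63 = 8.37.

8.37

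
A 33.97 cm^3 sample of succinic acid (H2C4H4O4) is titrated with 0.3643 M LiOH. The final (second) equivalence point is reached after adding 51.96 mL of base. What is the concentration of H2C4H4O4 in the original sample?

0.279 M

n(LiOH) = 0.3643 x 0.05196 = 0.01893 mol.
At the final (second) equivalence point, 2 mol OH^- react per mol H2C4H4O4, so n(H2C4H4O4) = 0.01893 / 2 = 0.009465 mol.
[H2C4H4O4] = 0.009465 / 0.03397 L = 0.279 M.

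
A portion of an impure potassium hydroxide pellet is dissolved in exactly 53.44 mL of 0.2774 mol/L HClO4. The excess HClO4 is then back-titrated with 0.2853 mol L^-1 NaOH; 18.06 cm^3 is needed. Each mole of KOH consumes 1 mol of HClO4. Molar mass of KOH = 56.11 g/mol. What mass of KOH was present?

Total n(HClO4) added = 0.2774 x 0.05344 = 0.01482 mol.
n(NaOH) used = 0.2853 x 0.01806 = 0.005153 mol, which equals the excess n(HClO4).
So n(HClO4) consumed by the sample = 0.01482 - 0.005153 = 0.009672 mol.
n(KOH) = 0.009672 / 1 = 0.009672 mol.
mass = 0.009672 mol x 56.11 g/mol = 0.543 g.

0.543 g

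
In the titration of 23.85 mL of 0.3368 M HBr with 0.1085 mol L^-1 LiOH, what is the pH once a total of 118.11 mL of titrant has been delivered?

12.53

n(acid) = 0.3368 x 0.02385 = 0.008033 mol; n(LiOH) added = 0.1085 x 0.1181 = 0.01281 mol.
Base is in excess by 0.01281 - 0.008033 = 0.004782 mol in a total volume of 0.1420 L.
[OH^-] = 0.004782/0.1420 = 0.03369 M, so pOH = 1.47 and pH = 14.00 - 1.47 = 12.53.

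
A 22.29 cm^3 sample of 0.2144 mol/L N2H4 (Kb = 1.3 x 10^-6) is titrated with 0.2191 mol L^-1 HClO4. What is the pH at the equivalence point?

n(N2H4) = 0.2144 x 0.02229 = 0.004779 mol; V(HClO4) at equivalence = 0.004779/0.2191 = 0.02181 L.
At equivalence the base is fully converted to N2H5+; total volume = 0.04410 L, so [N2H5+] = 0.004779/0.04410 = 0.1084 M.
Ka(N2H5+) = Kw/Kb = 1.0e-14 / 1.3 x 10^-6 = 7.69e-9.
[H^+] = sqrt(Ka x [N2H5+]) = sqrt(7.69e-9 x 0.1084) = 2.89e-5 M.
pH = -log(2.89e-5) = 4.54.

4.54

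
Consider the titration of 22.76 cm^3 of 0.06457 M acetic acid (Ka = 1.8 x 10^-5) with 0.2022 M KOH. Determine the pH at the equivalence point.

n(CH3COOH) = 0.06457 x 0.02276 = 0.001470 mol; V(KOH) at equivalence = 0.001470/0.2022 = 0.007268 L.
At equivalence all the acid is converted to CH3COO-; total volume = 0.02276 + 0.007268 = 0.03003 L, so [CH3COO-] = 0.001470/0.03003 = 0.04894 M.
Kb = Kw/Ka = 1.0e-14 / 1.8 x 10^-5 = 5.56e-10.
[OH^-] = sqrt(Kb x [CH3COO-]) = sqrt(5.56e-10 x 0.04894) = 5.21e-6 M.
pOH = 5.28, so pH = 14.00 - 5.28 = 8.72.

8.72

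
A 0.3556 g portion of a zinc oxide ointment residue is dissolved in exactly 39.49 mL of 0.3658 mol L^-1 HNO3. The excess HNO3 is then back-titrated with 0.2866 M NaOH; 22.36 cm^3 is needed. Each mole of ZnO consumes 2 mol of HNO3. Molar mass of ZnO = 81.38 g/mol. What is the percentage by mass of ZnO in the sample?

Total n(HNO3) added = 0.3658 x 0.03949 = 0.01445 mol.
n(NaOH) used = 0.2866 x 0.02236 = 0.006408 mol, which equals the excess n(HNO3).
So n(HNO3) consumed by the sample = 0.01445 - 0.006408 = 0.008037 mol.
n(ZnO) = 0.008037 / 2 = 0.004019 mol.
mass ZnO = 0.004019 x 81.38 = 0.3270 g, so %ZnO = 0.3270/0.3556 x 100 = 92.0%.

92.0%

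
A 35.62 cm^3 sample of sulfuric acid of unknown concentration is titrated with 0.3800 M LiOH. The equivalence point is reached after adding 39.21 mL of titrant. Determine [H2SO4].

n(LiOH) delivered = 0.3800 x 0.03921 = 0.01490 mol.
The reaction is 1 H2SO4 + 2 LiOH, so n(H2SO4) = 0.01490 x 1/2 = 0.007450 mol.
[H2SO4] = 0.007450 mol / 0.03562 L = 0.209 M.

0.209 M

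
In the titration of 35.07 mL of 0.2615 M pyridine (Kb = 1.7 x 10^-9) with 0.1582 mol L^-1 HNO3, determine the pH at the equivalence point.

3.12

n(C5H5N) = 0.2615 x 0.03507 = 0.009171 mol; V(HNO3) at equivalence = 0.009171/0.1582 = 0.05797 L.
At equivalence the base is fully converted to C5H5NH+; total volume = 0.09304 L, so [C5H5NH+] = 0.009171/0.09304 = 0.09857 M.
Ka(C5H5NH+) = Kw/Kb = 1.0e-14 / 1.7 x 10^-9 = 5.88e-6.
[H^+] = sqrt(Ka x [C5H5NH+]) = sqrt(5.88e-6 x 0.09857) = 0.000761 M.
pH = -log(0.000761) = 3.12.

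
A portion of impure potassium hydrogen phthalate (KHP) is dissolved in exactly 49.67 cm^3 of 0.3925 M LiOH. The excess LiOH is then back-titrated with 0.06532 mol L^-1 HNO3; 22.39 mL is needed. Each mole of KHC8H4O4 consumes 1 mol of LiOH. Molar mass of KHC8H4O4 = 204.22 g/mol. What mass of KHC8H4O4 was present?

3.68 g

Total n(LiOH) added = 0.3925 x 0.04967 = 0.01950 mol.
n(HNO3) used = 0.06532 x 0.02239 = 0.001463 mol, which equals the excess n(LiOH).
So n(LiOH) consumed by the sample = 0.01950 - 0.001463 = 0.01803 mol.
n(KHC8H4O4) = 0.01803 / 1 = 0.01803 mol.
mass = 0.01803 mol x 204.22 g/mol = 3.68 g.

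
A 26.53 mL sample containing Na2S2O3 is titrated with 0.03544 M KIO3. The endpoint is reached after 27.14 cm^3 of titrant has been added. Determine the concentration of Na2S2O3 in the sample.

n(KIO3) = 0.03544 x 0.02714 = 0.0009618 mol.
From the balanced equation, 1 mol KIO3 reacts with 6 mol Na2S2O3, so n(Na2S2O3) = 0.0009618 x 6/1 = 0.005771 mol.
[Na2S2O3] = 0.005771 / 0.02653 L = 0.218 M.

0.218 M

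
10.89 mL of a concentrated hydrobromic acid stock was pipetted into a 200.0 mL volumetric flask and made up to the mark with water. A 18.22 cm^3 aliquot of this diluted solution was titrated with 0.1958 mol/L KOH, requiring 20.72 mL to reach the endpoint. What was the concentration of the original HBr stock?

n(KOH) = 0.1958 x 0.02072 = 0.004057 mol.
n(HBr) in the aliquot = 0.004057 mol.
[diluted HBr] = 0.004057 / 0.01822 = 0.2227 M.
Dilution factor = 200.0/10.89 = 18.37, so [stock] = 0.2227 x 18.37 = 4.09 M.

4.09 M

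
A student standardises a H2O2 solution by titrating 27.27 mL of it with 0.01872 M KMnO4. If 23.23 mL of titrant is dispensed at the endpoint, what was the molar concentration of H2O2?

n(KMnO4) = 0.01872 x 0.02323 = 0.0004349 mol.
From the balanced equation, 2 mol KMnO4 reacts with 5 mol H2O2, so n(H2O2) = 0.0004349 x 5/2 = 0.001087 mol.
[H2O2] = 0.001087 / 0.02727 L = 0.0399 M.

0.0399 M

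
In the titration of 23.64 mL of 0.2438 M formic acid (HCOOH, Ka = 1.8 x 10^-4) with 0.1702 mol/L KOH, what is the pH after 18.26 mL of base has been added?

3.81

Initial n(HCOOH) = 0.2438 x 0.02364 = 0.005763 mol.
n(KOH) added = 0.1702 x 0.01826 = 0.003108 mol, converting that many moles of HCOOH to HCOO-.
Remaining n(HCOOH) = 0.002656 mol; n(HCOO-) = 0.003108 mol.
By Henderson-Hasselbalch, pH = pKa + log([A^-]/[HA]) = 3.74 + log(0.003108/0.002656) = 3.74 + (+0.07) = 3.81.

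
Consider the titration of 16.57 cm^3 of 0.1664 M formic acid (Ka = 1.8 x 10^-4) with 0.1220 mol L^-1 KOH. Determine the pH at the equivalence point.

n(HCOOH) = 0.1664 x 0.01657 = 0.002757 mol; V(KOH) at equivalence = 0.002757/0.1220 = 0.02260 L.
At equivalence all the acid is converted to HCOO-; total volume = 0.01657 + 0.02260 = 0.03917 L, so [HCOO-] = 0.002757/0.03917 = 0.07039 M.
Kb = Kw/Ka = 1.0e-14 / 1.8 x 10^-4 = 5.56e-11.
[OH^-] = sqrt(Kb x [HCOO-]) = sqrt(5.56e-11 x 0.07039) = 1.98e-6 M.
pOH = 5.70, so pH = 14.00 - 5.70 = 8.30.

8.30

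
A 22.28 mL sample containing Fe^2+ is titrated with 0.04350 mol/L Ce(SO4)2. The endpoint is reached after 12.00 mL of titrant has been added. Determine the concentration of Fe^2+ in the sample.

0.0234 M

n(Ce(SO4)2) = 0.04350 x 0.01200 = 0.0005220 mol.
From the balanced equation, 1 mol Ce(SO4)2 reacts with 1 mol Fe^2+, so n(Fe^2+) = 0.0005220 x 1/1 = 0.0005220 mol.
[Fe^2+] = 0.0005220 / 0.02228 L = 0.0234 M.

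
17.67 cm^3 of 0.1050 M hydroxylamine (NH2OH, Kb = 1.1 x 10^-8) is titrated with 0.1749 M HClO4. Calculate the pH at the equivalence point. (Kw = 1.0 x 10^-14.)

n(NH2OH) = 0.1050 x 0.01767 = 0.001855 mol; V(HClO4) at equivalence = 0.001855/0.1749 = 0.01061 L.
At equivalence the base is fully converted to NH3OH+; total volume = 0.02828 L, so [NH3OH+] = 0.001855/0.02828 = 0.06561 M.
Ka(NH3OH+) = Kw/Kb = 1.0e-14 / 1.1 x 10^-8 = 9.09e-7.
[H^+] = sqrt(Ka x [NH3OH+]) = sqrt(9.09e-7 x 0.06561) = 0.000244 M.
pH = -log(0.000244) = 3.61.

3.61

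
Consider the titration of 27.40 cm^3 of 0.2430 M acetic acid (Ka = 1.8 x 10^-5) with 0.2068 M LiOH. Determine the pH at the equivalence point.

n(CH3COOH) = 0.2430 x 0.02740 = 0.006658 mol; V(LiOH) at equivalence = 0.006658/0.2068 = 0.03220 L.
At equivalence all the acid is converted to CH3COO-; total volume = 0.02740 + 0.03220 = 0.05960 L, so [CH3COO-] = 0.006658/0.05960 = 0.1117 M.
Kb = Kw/Ka = 1.0e-14 / 1.8 x 10^-5 = 5.56e-10.
[OH^-] = sqrt(Kb x [CH3COO-]) = sqrt(5.56e-10 x 0.1117) = 7.88e-6 M.
pOH = 5.10, so pH = 14.00 - 5.10 = 8.90.

8.90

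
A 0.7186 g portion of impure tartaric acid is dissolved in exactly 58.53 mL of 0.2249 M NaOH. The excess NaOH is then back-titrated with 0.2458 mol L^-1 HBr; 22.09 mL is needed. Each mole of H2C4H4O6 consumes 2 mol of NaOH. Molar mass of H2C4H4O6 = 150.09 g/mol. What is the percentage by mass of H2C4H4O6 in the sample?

80.8%

Total n(NaOH) added = 0.2249 x 0.05853 = 0.01316 mol.
n(HBr) used = 0.2458 x 0.02209 = 0.005430 mol, which equals the excess n(NaOH).
So n(NaOH) consumed by the sample = 0.01316 - 0.005430 = 0.007734 mol.
n(H2C4H4O6) = 0.007734 / 2 = 0.003867 mol.
mass H2C4H4O6 = 0.003867 x 150.09 = 0.5804 g, so %H2C4H4O6 = 0.5804/0.7186 x 100 = 80.8%.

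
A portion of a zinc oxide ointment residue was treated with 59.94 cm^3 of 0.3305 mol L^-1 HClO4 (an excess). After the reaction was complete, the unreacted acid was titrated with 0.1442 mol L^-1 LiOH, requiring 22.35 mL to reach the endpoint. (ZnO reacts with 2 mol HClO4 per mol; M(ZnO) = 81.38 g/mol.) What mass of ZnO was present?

0.675 g

Total n(HClO4) added = 0.3305 x 0.05994 = 0.01981 mol.
n(LiOH) used = 0.1442 x 0.02235 = 0.003223 mol, which equals the excess n(HClO4).
So n(HClO4) consumed by the sample = 0.01981 - 0.003223 = 0.01659 mol.
n(ZnO) = 0.01659 / 2 = 0.008294 mol.
mass = 0.008294 mol x 81.38 g/mol = 0.675 g.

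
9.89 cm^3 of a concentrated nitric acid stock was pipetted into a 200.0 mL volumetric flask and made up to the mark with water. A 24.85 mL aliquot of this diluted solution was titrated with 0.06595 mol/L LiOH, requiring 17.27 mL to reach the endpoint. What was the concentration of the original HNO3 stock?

0.927 M

n(LiOH) = 0.06595 x 0.01727 = 0.001139 mol.
n(HNO3) in the aliquot = 0.001139 mol.
[diluted HNO3] = 0.001139 / 0.02485 = 0.04583 M.
Dilution factor = 200.0/9.890 = 20.22, so [stock] = 0.04583 x 20.22 = 0.927 M.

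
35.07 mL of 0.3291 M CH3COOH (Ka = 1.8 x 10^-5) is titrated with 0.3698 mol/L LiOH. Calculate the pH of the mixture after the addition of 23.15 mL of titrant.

Initial n(CH3COOH) = 0.3291 x 0.03507 = 0.01154 mol.
n(LiOH) added = 0.3698 x 0.02315 = 0.008561 mol, converting that many moles of CH3COOH to CH3COO-.
Remaining n(CH3COOH) = 0.002981 mol; n(CH3COO-) = 0.008561 mol.
By Henderson-Hasselbalch, pH = pKa + log([A^-]/[HA]) = 4.74 + log(0.008561/0.002981) = 4.74 + (+0.46) = 5.20.

5.20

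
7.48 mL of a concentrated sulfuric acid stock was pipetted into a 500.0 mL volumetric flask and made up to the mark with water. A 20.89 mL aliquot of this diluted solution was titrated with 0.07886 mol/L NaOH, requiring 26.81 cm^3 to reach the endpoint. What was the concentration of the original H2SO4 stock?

n(NaOH) = 0.07886 x 0.02681 = 0.002114 mol.
n(H2SO4) in the aliquot = 0.002114 x 1/2 = 0.001057 mol.
[diluted H2SO4] = 0.001057 / 0.02089 = 0.05060 M.
Dilution factor = 500.0/7.480 = 66.84, so [stock] = 0.05060 x 66.84 = 3.38 M.

3.38 M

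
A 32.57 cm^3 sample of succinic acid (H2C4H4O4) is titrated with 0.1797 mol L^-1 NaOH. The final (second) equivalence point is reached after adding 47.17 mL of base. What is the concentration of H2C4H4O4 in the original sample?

0.130 M

n(NaOH) = 0.1797 x 0.04717 = 0.008476 mol.
At the final (second) equivalence point, 2 mol OH^- react per mol H2C4H4O4, so n(H2C4H4O4) = 0.008476 / 2 = 0.004238 mol.
[H2C4H4O4] = 0.004238 / 0.03257 L = 0.130 M.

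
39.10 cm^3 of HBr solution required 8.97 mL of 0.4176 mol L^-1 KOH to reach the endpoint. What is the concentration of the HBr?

n(KOH) delivered = 0.4176 x 0.008970 = 0.003746 mol.
For a 1:1 reaction, n(HBr) = 0.003746 mol.
[HBr] = 0.003746 mol / 0.03910 L = 0.0958 M.

0.0958 M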